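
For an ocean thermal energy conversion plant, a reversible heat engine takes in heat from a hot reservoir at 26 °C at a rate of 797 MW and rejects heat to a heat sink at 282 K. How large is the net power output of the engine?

Ẇ ≈ 45.69 MW

T_H = 26 °C → 26 + 273.15 = 299.15 K.
The Carnot efficiency is η = 1 − T_C/T_H = 1 − 282.00/299.15 = 0.0573.
W = η·Q_H = 0.0573 × 797 = 45.69 MW.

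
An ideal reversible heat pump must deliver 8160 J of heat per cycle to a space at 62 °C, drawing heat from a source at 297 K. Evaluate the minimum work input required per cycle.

T_H = 62 °C → 62 + 273.15 = 335.15 K.
For a reversible heat pump, COP_HP = T_H/(T_H − T_C) = 335.15/38.15 = 8.7851.
W = Q_H/COP_HP = 8160/8.7851 = 929 J.

W_in ≈ 929 J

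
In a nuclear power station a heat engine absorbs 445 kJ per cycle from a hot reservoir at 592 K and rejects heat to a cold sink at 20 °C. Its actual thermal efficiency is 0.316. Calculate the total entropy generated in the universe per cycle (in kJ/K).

T_C = 20 °C → 20 + 273.15 = 293.15 K.
W = η·Q_H = 0.316 × 445 = 140.6 kJ, so Q_C = Q_H − W = 304.4 kJ.
The hot reservoir loses entropy Q_H/T_H = 445/592.00 = 0.7517 kJ/K; the cold reservoir gains Q_C/T_C = 304.4/293.15 = 1.038 kJ/K.
ΔS_univ = −Q_H/T_H + Q_C/T_C = 0.287 kJ/K (> 0, since η = 0.316 < η_Carnot = 0.505).

ΔS_univ ≈ 0.287 kJ/K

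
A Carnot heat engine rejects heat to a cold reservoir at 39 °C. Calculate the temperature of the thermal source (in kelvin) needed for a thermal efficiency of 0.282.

T_C = 39 °C → 39 + 273.15 = 312.15 K.
From η = 1 − T_C/T_H, solving for T_H gives T_H = T_C/(1 − η) = 312.15/(1 − 0.282) = 435 K.

T_H ≈ 435 K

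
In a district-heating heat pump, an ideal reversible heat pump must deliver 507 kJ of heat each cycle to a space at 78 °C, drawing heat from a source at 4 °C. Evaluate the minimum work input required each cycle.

T_H = 78 °C → 78 + 273.15 = 351.15 K.
T_C = 4 °C → 4 + 273.15 = 277.15 K.
Reversible heating COP: COP_HP = T_H/(T_H − T_C) = 351.15/74.00 = 4.7453.
W = Q_H/COP_HP = 507/4.7453 = 107 kJ.

W_in ≈ 107 kJ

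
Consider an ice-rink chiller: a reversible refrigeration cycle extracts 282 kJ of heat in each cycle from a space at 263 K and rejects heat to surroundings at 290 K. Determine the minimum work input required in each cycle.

Carnot COP: COP_R = T_C/(T_H − T_C) = 263.00/27.00 = 9.7407.
W = Q_C/COP_R = 282/9.7407 = 28.95 kJ.

W_in ≈ 28.95 kJ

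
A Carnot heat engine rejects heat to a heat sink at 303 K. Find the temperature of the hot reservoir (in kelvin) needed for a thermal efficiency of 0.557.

T_H ≈ 684.0 K

From η = 1 − T_C/T_H, solving for T_H gives T_H = T_C/(1 − η) = 303.00/(1 − 0.557) = 684.0 K.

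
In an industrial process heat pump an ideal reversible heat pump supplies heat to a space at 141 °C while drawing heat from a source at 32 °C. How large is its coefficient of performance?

T_H = 141 °C → 141 + 273.15 = 414.15 K.
T_C = 32 °C → 32 + 273.15 = 305.15 K.
Reversible heating COP: COP_HP = T_H/(T_H − T_C) = 414.15/(414.15 − 305.15) = 3.80.

COP_HP ≈ 3.80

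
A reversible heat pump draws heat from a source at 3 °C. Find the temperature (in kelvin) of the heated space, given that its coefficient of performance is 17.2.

T_C = 3 °C → 3 + 273.15 = 276.15 K.
COP_HP = T_H/(T_H − T_C) ⇒ T_H = T_C·COP_HP/(COP_HP − 1) = 276.15 × 17.2/(17.2 − 1) = 293 K.

T_H ≈ 293 K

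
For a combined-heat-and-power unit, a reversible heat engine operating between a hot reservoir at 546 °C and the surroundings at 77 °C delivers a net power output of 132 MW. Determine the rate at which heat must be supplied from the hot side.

Q̇_H ≈ 231 MW

T_H = 546 °C → 546 + 273.15 = 819.15 K.
T_C = 77 °C → 77 + 273.15 = 350.15 K.
The Carnot efficiency is η = 1 − T_C/T_H = 1 − 350.15/819.15 = 0.5725.
Q_H = W/η = 132/0.5725 = 231 MW.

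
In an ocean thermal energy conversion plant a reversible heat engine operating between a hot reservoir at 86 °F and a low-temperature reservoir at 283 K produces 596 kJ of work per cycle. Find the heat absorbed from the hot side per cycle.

T_H = 86 °F → (86 − 32) × 5/9 = 30.00 °C = 303.15 K.
For a reversible engine, η = 1 − T_C/T_H = 1 − 283.00/303.15 = 0.0665.
Q_H = W/η = 596/0.0665 = 8970 kJ.

Q_H ≈ 8970 kJ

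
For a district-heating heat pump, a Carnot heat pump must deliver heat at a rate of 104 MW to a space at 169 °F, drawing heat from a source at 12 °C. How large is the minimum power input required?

T_H = 169 °F → (169 − 32) × 5/9 = 76.11 °C = 349.26 K.
T_C = 12 °C → 12 + 273.15 = 285.15 K.
The Carnot heat-pump COP is COP_HP = T_H/(T_H − T_C) = 349.26/64.11 = 5.4477.
W = Q_H/COP_HP = 104/5.4477 = 19.09 MW.

Ẇ_in ≈ 19.09 MW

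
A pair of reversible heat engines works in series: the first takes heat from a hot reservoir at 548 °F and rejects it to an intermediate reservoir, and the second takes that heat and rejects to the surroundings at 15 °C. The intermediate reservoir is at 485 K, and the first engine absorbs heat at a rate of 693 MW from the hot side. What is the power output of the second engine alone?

T_H = 548 °F → (548 − 32) × 5/9 = 286.67 °C = 559.82 K.
T_C = 15 °C → 15 + 273.15 = 288.15 K.
Heat entering the second stage: Q_m = Q_H·(T_m/T_H) = 693 × 485.00/559.82 = 600 MW.
Second-stage efficiency η₂ = 1 − T_C/T_m = 1 − 288.15/485.00 = 0.4059, so W₂ = η₂·Q_m = 244 MW.

Ẇ₂ ≈ 244 MW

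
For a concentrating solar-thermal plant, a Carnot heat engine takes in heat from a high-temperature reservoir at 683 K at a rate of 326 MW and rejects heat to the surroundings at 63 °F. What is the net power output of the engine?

T_C = 63 °F → (63 − 32) × 5/9 = 17.22 °C = 290.37 K.
The Carnot efficiency is η = 1 − T_C/T_H = 1 − 290.37/683.00 = 0.5749.
W = η·Q_H = 0.5749 × 326 = 187 MW.

Ẇ ≈ 187 MW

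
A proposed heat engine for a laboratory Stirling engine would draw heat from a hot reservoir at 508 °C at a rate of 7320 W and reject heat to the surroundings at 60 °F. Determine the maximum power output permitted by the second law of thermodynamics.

Ẇ_max ≈ 4615 W

T_H = 508 °C → 508 + 273.15 = 781.15 K.
T_C = 60 °F → (60 − 32) × 5/9 = 15.56 °C = 288.71 K.
The upper bound on efficiency is η_max = 1 − T_C/T_H = 1 − 288.71/781.15 = 0.6304.
W_max = η_max · Q_H = 0.6304 × 7320 = 4615 W.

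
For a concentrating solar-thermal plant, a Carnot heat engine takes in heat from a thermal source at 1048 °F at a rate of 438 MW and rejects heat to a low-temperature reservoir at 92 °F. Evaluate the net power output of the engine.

T_H = 1048 °F → (1048 − 32) × 5/9 = 564.44 °C = 837.59 K.
T_C = 92 °F → (92 − 32) × 5/9 = 33.33 °C = 306.48 K.
Since the cycle is reversible, η = 1 − T_C/T_H = 1 − 306.48/837.59 = 0.6341.
W = η·Q_H = 0.6341 × 438 = 277.7 MW.

Ẇ ≈ 277.7 MW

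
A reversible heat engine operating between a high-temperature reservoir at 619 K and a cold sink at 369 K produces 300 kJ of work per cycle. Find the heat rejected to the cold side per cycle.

η_rev = 1 − T_C/T_H = 1 − 369.00/619.00 = 0.4039.
Since Q_C/Q_H = T_C/T_H and Q_H = W/η, Q_C = W·T_C/(T_H − T_C) = 300 × 369.00/250.00 = 442.8 kJ.

Q_C ≈ 442.8 kJ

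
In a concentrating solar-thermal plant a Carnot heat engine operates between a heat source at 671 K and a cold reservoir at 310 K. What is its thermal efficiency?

η ≈ 0.5380

Since the cycle is reversible, η = 1 − T_C/T_H = 1 − 310.00/671.00 = 0.5380.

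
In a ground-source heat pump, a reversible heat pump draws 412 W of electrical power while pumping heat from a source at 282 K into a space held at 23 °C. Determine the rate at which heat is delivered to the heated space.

Q̇_H ≈ 8623 W

T_H = 23 °C → 23 + 273.15 = 296.15 K.
The Carnot heat-pump COP is COP_HP = T_H/(T_H − T_C) = 296.15/14.15 = 20.9293.
Q_H = COP_HP · W = 20.9293 × 412 = 8623 W.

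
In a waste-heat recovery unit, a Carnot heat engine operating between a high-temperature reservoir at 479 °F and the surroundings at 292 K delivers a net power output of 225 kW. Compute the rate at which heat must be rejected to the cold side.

T_H = 479 °F → (479 − 32) × 5/9 = 248.33 °C = 521.48 K.
Carnot efficiency: η = 1 − T_C/T_H = 1 − 292.00/521.48 = 0.4401.
Since Q_C/Q_H = T_C/T_H and Q_H = W/η, Q_C = W·T_C/(T_H − T_C) = 225 × 292.00/229.48 = 286.3 kW.

Q̇_C ≈ 286.3 kW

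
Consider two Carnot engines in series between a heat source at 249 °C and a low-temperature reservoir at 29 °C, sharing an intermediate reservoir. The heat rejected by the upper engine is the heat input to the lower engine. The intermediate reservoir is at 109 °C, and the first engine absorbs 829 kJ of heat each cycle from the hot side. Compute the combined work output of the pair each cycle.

W_total ≈ 349.3 kJ

T_H = 249 °C → 249 + 273.15 = 522.15 K.
T_C = 29 °C → 29 + 273.15 = 302.15 K.
Two reversible stages in series are equivalent to a single Carnot engine between T_H and T_C, so η_total = 1 − T_C/T_H = 1 − 302.15/522.15 = 0.4213.
W_total = η_total · Q_H = 0.4213 × 829 = 349.3 kJ.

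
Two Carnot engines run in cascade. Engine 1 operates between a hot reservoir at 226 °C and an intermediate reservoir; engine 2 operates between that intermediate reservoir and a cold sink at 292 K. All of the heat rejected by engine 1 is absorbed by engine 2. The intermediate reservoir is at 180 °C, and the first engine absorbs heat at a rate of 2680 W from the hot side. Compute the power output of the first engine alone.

Ẇ₁ ≈ 247 W

T_H = 226 °C → 226 + 273.15 = 499.15 K.
T_m = 180 °C → 180 + 273.15 = 453.15 K.
First-stage efficiency η₁ = 1 − T_m/T_H = 1 − 453.15/499.15 = 0.0922.
W₁ = η₁·Q_H = 0.0922 × 2680 = 247 W.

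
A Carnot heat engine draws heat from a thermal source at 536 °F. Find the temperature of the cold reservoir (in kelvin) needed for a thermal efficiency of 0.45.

T_H = 536 °F → (536 − 32) × 5/9 = 280.00 °C = 553.15 K.
From η = 1 − T_C/T_H, T_C = T_H·(1 − η) = 553.15 × (1 − 0.45) = 304.2 K.

T_C ≈ 304.2 K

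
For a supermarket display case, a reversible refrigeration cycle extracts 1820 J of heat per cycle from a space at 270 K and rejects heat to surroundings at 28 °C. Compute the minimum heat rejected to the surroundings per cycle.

T_H = 28 °C → 28 + 273.15 = 301.15 K.
For a reversible cycle Q_H/Q_C = T_H/T_C, so Q_H = Q_C·T_H/T_C = 1820 × 301.15/270.00 = 2030 J.

Q_H ≈ 2030 J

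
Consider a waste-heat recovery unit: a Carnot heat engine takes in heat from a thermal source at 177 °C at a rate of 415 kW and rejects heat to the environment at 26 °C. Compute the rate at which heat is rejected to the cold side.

Q̇_C ≈ 276 kW

T_H = 177 °C → 177 + 273.15 = 450.15 K.
T_C = 26 °C → 26 + 273.15 = 299.15 K.
Carnot efficiency: η = 1 − T_C/T_H = 1 − 299.15/450.15 = 0.3354.
For a reversible cycle Q_C/Q_H = T_C/T_H, so Q_C = 415 × 299.15/450.15 = 276 kW.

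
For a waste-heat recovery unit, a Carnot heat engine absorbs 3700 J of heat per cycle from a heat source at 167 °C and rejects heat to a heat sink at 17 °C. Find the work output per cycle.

T_H = 167 °C → 167 + 273.15 = 440.15 K.
T_C = 17 °C → 17 + 273.15 = 290.15 K.
Since the cycle is reversible, η = 1 − T_C/T_H = 1 − 290.15/440.15 = 0.3408.
W = η·Q_H = 0.3408 × 3700 = 1261 J.

W ≈ 1261 J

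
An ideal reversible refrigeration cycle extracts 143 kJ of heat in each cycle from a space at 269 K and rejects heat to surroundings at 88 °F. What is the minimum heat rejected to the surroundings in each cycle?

Q_H ≈ 162 kJ

T_H = 88 °F → (88 − 32) × 5/9 = 31.11 °C = 304.26 K.
For a reversible cycle Q_H/Q_C = T_H/T_C, so Q_H = Q_C·T_H/T_C = 143 × 304.26/269.00 = 162 kJ.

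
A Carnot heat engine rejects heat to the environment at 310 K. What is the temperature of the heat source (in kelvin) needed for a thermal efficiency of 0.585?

T_H ≈ 747.0 K

From η = 1 − T_C/T_H, solving for T_H gives T_H = T_C/(1 − η) = 310.00/(1 − 0.585) = 747.0 K.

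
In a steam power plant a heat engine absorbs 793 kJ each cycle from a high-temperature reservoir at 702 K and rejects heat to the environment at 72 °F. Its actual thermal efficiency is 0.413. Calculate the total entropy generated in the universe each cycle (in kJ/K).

ΔS_univ ≈ 0.446 kJ/K

T_C = 72 °F → (72 − 32) × 5/9 = 22.22 °C = 295.37 K.
W = η·Q_H = 0.413 × 793 = 327.5 kJ, so Q_C = Q_H − W = 465.5 kJ.
The hot reservoir loses entropy Q_H/T_H = 793/702.00 = 1.130 kJ/K; the cold reservoir gains Q_C/T_C = 465.5/295.37 = 1.576 kJ/K.
ΔS_univ = −Q_H/T_H + Q_C/T_C = 0.446 kJ/K (> 0, since η = 0.413 < η_Carnot = 0.579).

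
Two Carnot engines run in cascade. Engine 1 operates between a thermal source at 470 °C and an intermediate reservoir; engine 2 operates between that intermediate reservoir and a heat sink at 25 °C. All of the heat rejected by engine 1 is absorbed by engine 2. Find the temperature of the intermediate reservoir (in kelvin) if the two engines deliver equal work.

T_H = 470 °C → 470 + 273.15 = 743.15 K.
T_C = 25 °C → 25 + 273.15 = 298.15 K.
For reversible stages Q_m = Q_H·(T_m/T_H). Setting W₁ = Q_H(1 − T_m/T_H) equal to W₂ = Q_m(1 − T_C/T_m) = Q_H·(T_m − T_C)/T_H gives T_H − T_m = T_m − T_C, so T_m = (T_H + T_C)/2 = (743.15 + 298.15)/2 = 521 K.

T_m ≈ 521 K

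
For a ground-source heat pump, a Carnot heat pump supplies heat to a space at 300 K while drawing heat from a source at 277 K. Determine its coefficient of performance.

COP_HP ≈ 13.0

The Carnot heat-pump COP is COP_HP = T_H/(T_H − T_C) = 300.00/(300.00 − 277.00) = 13.0.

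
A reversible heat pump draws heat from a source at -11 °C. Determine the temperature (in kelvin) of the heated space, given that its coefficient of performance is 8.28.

T_C = -11 °C → -11 + 273.15 = 262.15 K.
COP_HP = T_H/(T_H − T_C) ⇒ T_H = T_C·COP_HP/(COP_HP − 1) = 262.15 × 8.28/(8.28 − 1) = 298 K.

T_H ≈ 298 K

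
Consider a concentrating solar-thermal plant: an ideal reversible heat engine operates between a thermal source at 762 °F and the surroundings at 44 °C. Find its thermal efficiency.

η ≈ 0.5327

T_H = 762 °F → (762 − 32) × 5/9 = 405.56 °C = 678.71 K.
T_C = 44 °C → 44 + 273.15 = 317.15 K.
η_rev = 1 − T_C/T_H = 1 − 317.15/678.71 = 0.5327.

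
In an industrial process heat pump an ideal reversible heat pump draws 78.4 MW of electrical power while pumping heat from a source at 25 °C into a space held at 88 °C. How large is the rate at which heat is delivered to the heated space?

T_H = 88 °C → 88 + 273.15 = 361.15 K.
T_C = 25 °C → 25 + 273.15 = 298.15 K.
The Carnot heat-pump COP is COP_HP = T_H/(T_H − T_C) = 361.15/63.00 = 5.7325.
Q_H = COP_HP · W = 5.7325 × 78.4 = 449 MW.

Q̇_H ≈ 449 MW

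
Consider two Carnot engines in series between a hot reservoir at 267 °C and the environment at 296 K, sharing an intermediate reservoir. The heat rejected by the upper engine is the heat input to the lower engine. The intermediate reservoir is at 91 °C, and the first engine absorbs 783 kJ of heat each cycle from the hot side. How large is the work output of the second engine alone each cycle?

W₂ ≈ 98.79 kJ

T_H = 267 °C → 267 + 273.15 = 540.15 K.
T_m = 91 °C → 91 + 273.15 = 364.15 K.
Heat entering the second stage: Q_m = Q_H·(T_m/T_H) = 783 × 364.15/540.15 = 527.9 kJ.
Second-stage efficiency η₂ = 1 − T_C/T_m = 1 − 296.00/364.15 = 0.1871, so W₂ = η₂·Q_m = 98.79 kJ.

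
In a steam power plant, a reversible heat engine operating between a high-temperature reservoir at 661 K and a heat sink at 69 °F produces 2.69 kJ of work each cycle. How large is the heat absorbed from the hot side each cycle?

Q_H ≈ 4.84 kJ

T_C = 69 °F → (69 − 32) × 5/9 = 20.56 °C = 293.71 K.
Carnot efficiency: η = 1 − T_C/T_H = 1 − 293.71/661.00 = 0.5557.
Q_H = W/η = 2.69/0.5557 = 4.84 kJ.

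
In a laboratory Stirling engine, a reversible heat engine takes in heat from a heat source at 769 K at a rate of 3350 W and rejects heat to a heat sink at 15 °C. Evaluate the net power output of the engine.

Ẇ ≈ 2090 W

T_C = 15 °C → 15 + 273.15 = 288.15 K.
Since the cycle is reversible, η = 1 − T_C/T_H = 1 − 288.15/769.00 = 0.6253.
W = η·Q_H = 0.6253 × 3350 = 2090 W.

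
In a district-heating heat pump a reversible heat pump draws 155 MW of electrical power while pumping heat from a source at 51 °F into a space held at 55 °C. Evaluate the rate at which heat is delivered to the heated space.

Q̇_H ≈ 1140 MW

T_H = 55 °C → 55 + 273.15 = 328.15 K.
T_C = 51 °F → (51 − 32) × 5/9 = 10.56 °C = 283.71 K.
COP_HP = T_H/(T_H − T_C) = 328.15/44.44 = 7.3834.
Q_H = COP_HP · W = 7.3834 × 155 = 1140 MW.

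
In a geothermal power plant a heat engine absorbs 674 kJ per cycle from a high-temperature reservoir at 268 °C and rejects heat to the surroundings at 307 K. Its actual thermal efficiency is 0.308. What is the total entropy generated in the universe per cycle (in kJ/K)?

T_H = 268 °C → 268 + 273.15 = 541.15 K.
W = η·Q_H = 0.308 × 674 = 207.6 kJ, so Q_C = Q_H − W = 466.4 kJ.
Entropy balance on the reservoirs: −Q_H/T_H = -1.245 kJ/K, +Q_C/T_C = 1.519 kJ/K.
ΔS_univ = −Q_H/T_H + Q_C/T_C = 0.2737 kJ/K (> 0, since η = 0.308 < η_Carnot = 0.433).

ΔS_univ ≈ 0.2737 kJ/K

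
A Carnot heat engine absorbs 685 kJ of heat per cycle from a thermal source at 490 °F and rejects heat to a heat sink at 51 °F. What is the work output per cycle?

W ≈ 317 kJ

T_H = 490 °F → (490 − 32) × 5/9 = 254.44 °C = 527.59 K.
T_C = 51 °F → (51 − 32) × 5/9 = 10.56 °C = 283.71 K.
Since the cycle is reversible, η = 1 − T_C/T_H = 1 − 283.71/527.59 = 0.4623.
W = η·Q_H = 0.4623 × 685 = 317 kJ.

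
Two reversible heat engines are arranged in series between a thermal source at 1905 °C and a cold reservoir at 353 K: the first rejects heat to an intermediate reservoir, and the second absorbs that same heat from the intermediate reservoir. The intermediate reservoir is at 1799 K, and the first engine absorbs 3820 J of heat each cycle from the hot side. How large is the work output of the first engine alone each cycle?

T_H = 1905 °C → 1905 + 273.15 = 2178.15 K.
First-stage efficiency η₁ = 1 − T_m/T_H = 1 − 1799.00/2178.15 = 0.1741.
W₁ = η₁·Q_H = 0.1741 × 3820 = 665 J.

W₁ ≈ 665 J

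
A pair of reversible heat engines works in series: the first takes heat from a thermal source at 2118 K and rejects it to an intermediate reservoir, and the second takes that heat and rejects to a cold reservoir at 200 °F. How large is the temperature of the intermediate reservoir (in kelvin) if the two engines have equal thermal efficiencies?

T_m ≈ 881 K

T_C = 200 °F → (200 − 32) × 5/9 = 93.33 °C = 366.48 K.
Equal efficiencies require 1 − T_m/T_H = 1 − T_C/T_m, i.e. T_m/T_H = T_C/T_m, so T_m = √(T_H·T_C) = √(2118.00 × 366.48) = 881 K.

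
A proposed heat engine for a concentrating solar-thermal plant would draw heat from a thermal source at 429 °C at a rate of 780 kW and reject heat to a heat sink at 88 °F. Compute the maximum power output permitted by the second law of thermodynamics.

T_H = 429 °C → 429 + 273.15 = 702.15 K.
T_C = 88 °F → (88 − 32) × 5/9 = 31.11 °C = 304.26 K.
No engine can exceed the Carnot limit: η_max = 1 − T_C/T_H = 1 − 304.26/702.15 = 0.5667.
W_max = η_max · Q_H = 0.5667 × 780 = 442 kW.

Ẇ_max ≈ 442 kW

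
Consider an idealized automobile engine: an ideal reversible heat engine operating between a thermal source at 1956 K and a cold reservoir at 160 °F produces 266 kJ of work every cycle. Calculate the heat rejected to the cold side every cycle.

T_C = 160 °F → (160 − 32) × 5/9 = 71.11 °C = 344.26 K.
For a reversible engine, η = 1 − T_C/T_H = 1 − 344.26/1956.00 = 0.8240.
Since Q_C/Q_H = T_C/T_H and Q_H = W/η, Q_C = W·T_C/(T_H − T_C) = 266 × 344.26/1611.74 = 56.82 kJ.

Q_C ≈ 56.82 kJ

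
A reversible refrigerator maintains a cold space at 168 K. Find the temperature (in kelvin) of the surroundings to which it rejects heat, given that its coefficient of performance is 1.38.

T_H ≈ 289.7 K

COP_R = T_C/(T_H − T_C) ⇒ T_H = T_C·(1 + 1/COP_R) = 168.00 × (1 + 1/1.38) = 289.7 K.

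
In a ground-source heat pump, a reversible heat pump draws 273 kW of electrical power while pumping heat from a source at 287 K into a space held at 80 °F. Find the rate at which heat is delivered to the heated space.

Q̇_H ≈ 6390 kW

T_H = 80 °F → (80 − 32) × 5/9 = 26.67 °C = 299.82 K.
Reversible heating COP: COP_HP = T_H/(T_H − T_C) = 299.82/12.82 = 23.3927.
Q_H = COP_HP · W = 23.3927 × 273 = 6390 kW.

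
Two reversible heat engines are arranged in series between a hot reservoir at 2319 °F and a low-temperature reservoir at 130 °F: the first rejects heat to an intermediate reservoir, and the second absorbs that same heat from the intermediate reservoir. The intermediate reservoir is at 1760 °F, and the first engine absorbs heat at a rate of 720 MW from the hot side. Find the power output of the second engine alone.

Ẇ₂ ≈ 422 MW

T_H = 2319 °F → (2319 − 32) × 5/9 = 1270.56 °C = 1543.71 K.
T_C = 130 °F → (130 − 32) × 5/9 = 54.44 °C = 327.59 K.
T_m = 1760 °F → (1760 − 32) × 5/9 = 960.00 °C = 1233.15 K.
Heat entering the second stage: Q_m = Q_H·(T_m/T_H) = 720 × 1233.15/1543.71 = 575 MW.
Second-stage efficiency η₂ = 1 − T_C/T_m = 1 − 327.59/1233.15 = 0.7343, so W₂ = η₂·Q_m = 422 MW.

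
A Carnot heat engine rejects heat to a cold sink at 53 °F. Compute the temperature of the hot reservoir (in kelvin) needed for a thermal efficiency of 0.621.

T_C = 53 °F → (53 − 32) × 5/9 = 11.67 °C = 284.82 K.
From η = 1 − T_C/T_H, solving for T_H gives T_H = T_C/(1 − η) = 284.82/(1 − 0.621) = 751 K.

T_H ≈ 751 K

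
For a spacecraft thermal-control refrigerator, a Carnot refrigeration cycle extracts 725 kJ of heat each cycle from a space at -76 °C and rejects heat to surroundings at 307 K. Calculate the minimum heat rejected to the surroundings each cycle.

Q_H ≈ 1129 kJ

T_C = -76 °C → -76 + 273.15 = 197.15 K.
For a reversible cycle Q_H/Q_C = T_H/T_C, so Q_H = Q_C·T_H/T_C = 725 × 307.00/197.15 = 1129 kJ.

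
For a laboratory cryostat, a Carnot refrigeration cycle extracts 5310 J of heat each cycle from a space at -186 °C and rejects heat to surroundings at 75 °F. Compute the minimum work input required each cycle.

W_in ≈ 12800 J

T_H = 75 °F → (75 − 32) × 5/9 = 23.89 °C = 297.04 K.
T_C = -186 °C → -186 + 273.15 = 87.15 K.
Carnot COP: COP_R = T_C/(T_H − T_C) = 87.15/209.89 = 0.4152.
W = Q_C/COP_R = 5310/0.4152 = 12800 J.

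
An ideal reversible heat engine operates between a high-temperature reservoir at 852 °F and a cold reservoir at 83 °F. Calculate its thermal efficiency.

η ≈ 0.586

T_H = 852 °F → (852 − 32) × 5/9 = 455.56 °C = 728.71 K.
T_C = 83 °F → (83 − 32) × 5/9 = 28.33 °C = 301.48 K.
η_rev = 1 − T_C/T_H = 1 − 301.48/728.71 = 0.586.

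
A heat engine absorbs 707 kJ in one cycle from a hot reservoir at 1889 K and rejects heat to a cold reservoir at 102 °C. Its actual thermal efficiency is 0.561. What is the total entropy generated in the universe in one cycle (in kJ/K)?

T_C = 102 °C → 102 + 273.15 = 375.15 K.
W = η·Q_H = 0.561 × 707 = 396.6 kJ, so Q_C = Q_H − W = 310.4 kJ.
Reservoir entropy changes: ΔS_H = −Q_H/T_H = −707/1889.00 = -0.3743 kJ/K and ΔS_C = +Q_C/T_C = 310.4/375.15 = 0.8273 kJ/K.
ΔS_univ = −Q_H/T_H + Q_C/T_C = 0.453 kJ/K (> 0, since η = 0.561 < η_Carnot = 0.801).

ΔS_univ ≈ 0.453 kJ/K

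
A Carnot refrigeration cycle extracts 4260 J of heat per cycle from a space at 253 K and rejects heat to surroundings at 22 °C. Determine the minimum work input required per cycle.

T_H = 22 °C → 22 + 273.15 = 295.15 K.
The reversible coefficient of performance is COP_R = T_C/(T_H − T_C) = 253.00/42.15 = 6.0024.
W = Q_C/COP_R = 4260/6.0024 = 710 J.

W_in ≈ 710 J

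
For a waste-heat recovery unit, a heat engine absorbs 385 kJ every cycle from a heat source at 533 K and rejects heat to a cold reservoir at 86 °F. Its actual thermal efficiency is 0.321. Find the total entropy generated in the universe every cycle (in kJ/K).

ΔS_univ ≈ 0.1400 kJ/K

T_C = 86 °F → (86 − 32) × 5/9 = 30.00 °C = 303.15 K.
W = η·Q_H = 0.321 × 385 = 123.6 kJ, so Q_C = Q_H − W = 261.4 kJ.
Reservoir entropy changes: ΔS_H = −Q_H/T_H = −385/533.00 = -0.7223 kJ/K and ΔS_C = +Q_C/T_C = 261.4/303.15 = 0.8623 kJ/K.
ΔS_univ = −Q_H/T_H + Q_C/T_C = 0.1400 kJ/K (> 0, since η = 0.321 < η_Carnot = 0.431).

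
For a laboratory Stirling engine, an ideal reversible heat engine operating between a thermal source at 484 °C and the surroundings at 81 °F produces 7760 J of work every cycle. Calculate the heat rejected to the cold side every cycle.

T_H = 484 °C → 484 + 273.15 = 757.15 K.
T_C = 81 °F → (81 − 32) × 5/9 = 27.22 °C = 300.37 K.
Since the cycle is reversible, η = 1 − T_C/T_H = 1 − 300.37/757.15 = 0.6033.
Since Q_C/Q_H = T_C/T_H and Q_H = W/η, Q_C = W·T_C/(T_H − T_C) = 7760 × 300.37/456.78 = 5100 J.

Q_C ≈ 5100 J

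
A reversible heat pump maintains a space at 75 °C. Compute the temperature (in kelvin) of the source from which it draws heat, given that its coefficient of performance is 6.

T_H = 75 °C → 75 + 273.15 = 348.15 K.
COP_HP = T_H/(T_H − T_C) ⇒ T_C = T_H·(COP_HP − 1)/COP_HP = 348.15 × (6 − 1)/6 = 290 K.

T_C ≈ 290 K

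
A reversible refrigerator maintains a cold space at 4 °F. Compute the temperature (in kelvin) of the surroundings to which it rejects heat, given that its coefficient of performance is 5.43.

T_H ≈ 305.0 K

T_C = 4 °F → (4 − 32) × 5/9 = -15.56 °C = 257.59 K.
COP_R = T_C/(T_H − T_C) ⇒ T_H = T_C·(1 + 1/COP_R) = 257.59 × (1 + 1/5.43) = 305.0 K.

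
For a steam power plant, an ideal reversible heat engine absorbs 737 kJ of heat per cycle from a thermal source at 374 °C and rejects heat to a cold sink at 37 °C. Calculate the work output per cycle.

W ≈ 384 kJ

T_H = 374 °C → 374 + 273.15 = 647.15 K.
T_C = 37 °C → 37 + 273.15 = 310.15 K.
For a reversible engine, η = 1 − T_C/T_H = 1 − 310.15/647.15 = 0.5207.
W = η·Q_H = 0.5207 × 737 = 384 kJ.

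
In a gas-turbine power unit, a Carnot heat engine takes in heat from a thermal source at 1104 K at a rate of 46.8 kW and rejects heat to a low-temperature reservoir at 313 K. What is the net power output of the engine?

Ẇ ≈ 33.5 kW

For a reversible engine, η = 1 − T_C/T_H = 1 − 313.00/1104.00 = 0.7165.
W = η·Q_H = 0.7165 × 46.8 = 33.5 kW.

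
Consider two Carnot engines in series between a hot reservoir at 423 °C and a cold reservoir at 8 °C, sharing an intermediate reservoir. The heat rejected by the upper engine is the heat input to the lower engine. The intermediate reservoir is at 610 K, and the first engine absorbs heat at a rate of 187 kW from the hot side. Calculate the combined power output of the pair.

T_H = 423 °C → 423 + 273.15 = 696.15 K.
T_C = 8 °C → 8 + 273.15 = 281.15 K.
Two reversible stages in series are equivalent to a single Carnot engine between T_H and T_C, so η_total = 1 − T_C/T_H = 1 − 281.15/696.15 = 0.5961.
W_total = η_total · Q_H = 0.5961 × 187 = 111.5 kW.

Ẇ_total ≈ 111.5 kW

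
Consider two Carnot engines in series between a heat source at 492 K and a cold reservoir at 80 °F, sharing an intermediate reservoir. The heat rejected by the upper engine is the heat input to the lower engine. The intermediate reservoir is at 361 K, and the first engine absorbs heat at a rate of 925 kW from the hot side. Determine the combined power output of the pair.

T_C = 80 °F → (80 − 32) × 5/9 = 26.67 °C = 299.82 K.
Two reversible stages in series are equivalent to a single Carnot engine between T_H and T_C, so η_total = 1 − T_C/T_H = 1 − 299.82/492.00 = 0.3906.
W_total = η_total · Q_H = 0.3906 × 925 = 361 kW.

Ẇ_total ≈ 361 kW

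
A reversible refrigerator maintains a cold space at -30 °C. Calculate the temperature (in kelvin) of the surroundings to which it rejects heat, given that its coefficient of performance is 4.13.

T_H ≈ 302.0 K

T_C = -30 °C → -30 + 273.15 = 243.15 K.
COP_R = T_C/(T_H − T_C) ⇒ T_H = T_C·(1 + 1/COP_R) = 243.15 × (1 + 1/4.13) = 302.0 K.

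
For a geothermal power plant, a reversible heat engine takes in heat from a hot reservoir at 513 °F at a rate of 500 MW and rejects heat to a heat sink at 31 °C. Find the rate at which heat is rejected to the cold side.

T_H = 513 °F → (513 − 32) × 5/9 = 267.22 °C = 540.37 K.
T_C = 31 °C → 31 + 273.15 = 304.15 K.
For a reversible engine, η = 1 − T_C/T_H = 1 − 304.15/540.37 = 0.4371.
For a reversible cycle Q_C/Q_H = T_C/T_H, so Q_C = 500 × 304.15/540.37 = 281.4 MW.

Q̇_C ≈ 281.4 MW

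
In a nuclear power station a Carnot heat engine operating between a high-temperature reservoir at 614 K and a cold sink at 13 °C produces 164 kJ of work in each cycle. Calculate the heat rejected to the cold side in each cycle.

Q_C ≈ 143 kJ

T_C = 13 °C → 13 + 273.15 = 286.15 K.
Carnot efficiency: η = 1 − T_C/T_H = 1 − 286.15/614.00 = 0.5340.
Since Q_C/Q_H = T_C/T_H and Q_H = W/η, Q_C = W·T_C/(T_H − T_C) = 164 × 286.15/327.85 = 143 kJ.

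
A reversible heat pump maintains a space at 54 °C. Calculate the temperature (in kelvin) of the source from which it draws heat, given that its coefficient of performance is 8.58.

T_C ≈ 289 K

T_H = 54 °C → 54 + 273.15 = 327.15 K.
COP_HP = T_H/(T_H − T_C) ⇒ T_C = T_H·(COP_HP − 1)/COP_HP = 327.15 × (8.58 − 1)/8.58 = 289 K.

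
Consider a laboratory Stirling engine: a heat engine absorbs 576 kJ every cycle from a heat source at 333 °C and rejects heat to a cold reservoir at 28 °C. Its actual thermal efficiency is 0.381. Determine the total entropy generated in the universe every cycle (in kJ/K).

T_H = 333 °C → 333 + 273.15 = 606.15 K.
T_C = 28 °C → 28 + 273.15 = 301.15 K.
W = η·Q_H = 0.381 × 576 = 219.5 kJ, so Q_C = Q_H − W = 356.5 kJ.
The hot reservoir loses entropy Q_H/T_H = 576/606.15 = 0.9503 kJ/K; the cold reservoir gains Q_C/T_C = 356.5/301.15 = 1.184 kJ/K.
ΔS_univ = −Q_H/T_H + Q_C/T_C = 0.2337 kJ/K (> 0, since η = 0.381 < η_Carnot = 0.503).

ΔS_univ ≈ 0.2337 kJ/K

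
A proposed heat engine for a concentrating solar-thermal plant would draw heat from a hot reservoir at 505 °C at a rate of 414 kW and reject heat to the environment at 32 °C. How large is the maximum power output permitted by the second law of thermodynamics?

Ẇ_max ≈ 251.7 kW

T_H = 505 °C → 505 + 273.15 = 778.15 K.
T_C = 32 °C → 32 + 273.15 = 305.15 K.
By the Carnot theorem, η_max = 1 − T_C/T_H = 1 − 305.15/778.15 = 0.6079.
W_max = η_max · Q_H = 0.6079 × 414 = 251.7 kW.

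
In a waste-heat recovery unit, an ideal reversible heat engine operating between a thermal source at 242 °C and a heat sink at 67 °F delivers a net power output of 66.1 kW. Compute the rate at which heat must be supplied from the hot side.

Q̇_H ≈ 153.0 kW

T_H = 242 °C → 242 + 273.15 = 515.15 K.
T_C = 67 °F → (67 − 32) × 5/9 = 19.44 °C = 292.59 K.
For a reversible engine, η = 1 − T_C/T_H = 1 − 292.59/515.15 = 0.4320.
Q_H = W/η = 66.1/0.4320 = 153.0 kW.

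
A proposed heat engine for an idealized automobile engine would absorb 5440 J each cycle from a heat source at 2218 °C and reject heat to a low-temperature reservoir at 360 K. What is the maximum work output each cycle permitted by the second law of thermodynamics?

W_max ≈ 4654 J

T_H = 2218 °C → 2218 + 273.15 = 2491.15 K.
The second-law ceiling is the Carnot efficiency, η_max = 1 − T_C/T_H = 1 − 360.00/2491.15 = 0.8555.
W_max = η_max · Q_H = 0.8555 × 5440 = 4654 J.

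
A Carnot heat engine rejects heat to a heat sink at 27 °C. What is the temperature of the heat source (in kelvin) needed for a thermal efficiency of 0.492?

T_H ≈ 590.8 K

T_C = 27 °C → 27 + 273.15 = 300.15 K.
From η = 1 − T_C/T_H, solving for T_H gives T_H = T_C/(1 − η) = 300.15/(1 − 0.492) = 590.8 K.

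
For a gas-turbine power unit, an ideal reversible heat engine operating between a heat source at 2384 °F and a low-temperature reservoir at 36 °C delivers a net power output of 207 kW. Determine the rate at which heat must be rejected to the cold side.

Q̇_C ≈ 50.4 kW

T_H = 2384 °F → (2384 − 32) × 5/9 = 1306.67 °C = 1579.82 K.
T_C = 36 °C → 36 + 273.15 = 309.15 K.
For a reversible engine, η = 1 − T_C/T_H = 1 − 309.15/1579.82 = 0.8043.
Since Q_C/Q_H = T_C/T_H and Q_H = W/η, Q_C = W·T_C/(T_H − T_C) = 207 × 309.15/1270.67 = 50.4 kW.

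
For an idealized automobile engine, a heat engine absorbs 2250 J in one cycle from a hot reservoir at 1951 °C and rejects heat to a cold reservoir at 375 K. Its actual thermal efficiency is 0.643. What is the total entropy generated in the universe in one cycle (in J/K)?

ΔS_univ ≈ 1.13 J/K

T_H = 1951 °C → 1951 + 273.15 = 2224.15 K.
W = η·Q_H = 0.643 × 2250 = 1447 J, so Q_C = Q_H − W = 803.2 J.
Entropy balance on the reservoirs: −Q_H/T_H = -1.012 J/K, +Q_C/T_C = 2.142 J/K.
ΔS_univ = −Q_H/T_H + Q_C/T_C = 1.13 J/K (> 0, since η = 0.643 < η_Carnot = 0.831).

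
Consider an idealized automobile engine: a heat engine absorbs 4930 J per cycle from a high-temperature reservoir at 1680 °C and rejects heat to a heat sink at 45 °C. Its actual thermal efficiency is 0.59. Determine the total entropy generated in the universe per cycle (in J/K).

ΔS_univ ≈ 3.83 J/K

T_H = 1680 °C → 1680 + 273.15 = 1953.15 K.
T_C = 45 °C → 45 + 273.15 = 318.15 K.
W = η·Q_H = 0.59 × 4930 = 2909 J, so Q_C = Q_H − W = 2021 J.
Reservoir entropy changes: ΔS_H = −Q_H/T_H = −4930/1953.15 = -2.524 J/K and ΔS_C = +Q_C/T_C = 2021/318.15 = 6.353 J/K.
ΔS_univ = −Q_H/T_H + Q_C/T_C = 3.83 J/K (> 0, since η = 0.59 < η_Carnot = 0.837).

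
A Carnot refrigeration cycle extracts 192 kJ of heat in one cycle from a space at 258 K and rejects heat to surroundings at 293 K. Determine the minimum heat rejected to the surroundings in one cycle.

For a reversible cycle Q_H/Q_C = T_H/T_C, so Q_H = Q_C·T_H/T_C = 192 × 293.00/258.00 = 218.0 kJ.

Q_H ≈ 218.0 kJ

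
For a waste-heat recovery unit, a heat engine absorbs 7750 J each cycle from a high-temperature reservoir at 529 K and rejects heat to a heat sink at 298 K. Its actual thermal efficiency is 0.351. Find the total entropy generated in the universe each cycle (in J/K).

W = η·Q_H = 0.351 × 7750 = 2720 J, so Q_C = Q_H − W = 5030 J.
The hot reservoir loses entropy Q_H/T_H = 7750/529.00 = 14.65 J/K; the cold reservoir gains Q_C/T_C = 5030/298.00 = 16.88 J/K.
ΔS_univ = −Q_H/T_H + Q_C/T_C = 2.23 J/K (> 0, since η = 0.351 < η_Carnot = 0.437).

ΔS_univ ≈ 2.23 J/K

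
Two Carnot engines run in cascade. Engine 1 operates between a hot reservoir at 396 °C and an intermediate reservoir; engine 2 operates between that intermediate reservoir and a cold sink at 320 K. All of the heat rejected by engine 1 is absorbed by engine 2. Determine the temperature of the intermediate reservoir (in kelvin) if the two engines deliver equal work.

T_m ≈ 494.6 K

T_H = 396 °C → 396 + 273.15 = 669.15 K.
For reversible stages Q_m = Q_H·(T_m/T_H). Setting W₁ = Q_H(1 − T_m/T_H) equal to W₂ = Q_m(1 − T_C/T_m) = Q_H·(T_m − T_C)/T_H gives T_H − T_m = T_m − T_C, so T_m = (T_H + T_C)/2 = (669.15 + 320.00)/2 = 494.6 K.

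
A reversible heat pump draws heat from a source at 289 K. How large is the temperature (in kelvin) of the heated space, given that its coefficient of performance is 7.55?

T_H ≈ 333 K

COP_HP = T_H/(T_H − T_C) ⇒ T_H = T_C·COP_HP/(COP_HP − 1) = 289.00 × 7.55/(7.55 − 1) = 333 K.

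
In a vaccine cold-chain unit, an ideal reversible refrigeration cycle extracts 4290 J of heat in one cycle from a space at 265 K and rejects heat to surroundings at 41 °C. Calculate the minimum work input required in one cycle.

T_H = 41 °C → 41 + 273.15 = 314.15 K.
COP_R = T_C/(T_H − T_C) = 265.00/49.15 = 5.3917.
W = Q_C/COP_R = 4290/5.3917 = 796 J.

W_in ≈ 796 J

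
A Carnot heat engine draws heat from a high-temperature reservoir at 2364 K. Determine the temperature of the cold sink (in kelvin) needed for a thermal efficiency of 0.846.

From η = 1 − T_C/T_H, T_C = T_H·(1 − η) = 2364.00 × (1 − 0.846) = 364.1 K.

T_C ≈ 364.1 K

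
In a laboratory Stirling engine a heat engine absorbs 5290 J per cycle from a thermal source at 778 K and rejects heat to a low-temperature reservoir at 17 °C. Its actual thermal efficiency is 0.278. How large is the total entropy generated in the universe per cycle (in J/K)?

ΔS_univ ≈ 6.364 J/K

T_C = 17 °C → 17 + 273.15 = 290.15 K.
W = η·Q_H = 0.278 × 5290 = 1471 J, so Q_C = Q_H − W = 3819 J.
Entropy balance on the reservoirs: −Q_H/T_H = -6.799 J/K, +Q_C/T_C = 13.16 J/K.
ΔS_univ = −Q_H/T_H + Q_C/T_C = 6.364 J/K (> 0, since η = 0.278 < η_Carnot = 0.627).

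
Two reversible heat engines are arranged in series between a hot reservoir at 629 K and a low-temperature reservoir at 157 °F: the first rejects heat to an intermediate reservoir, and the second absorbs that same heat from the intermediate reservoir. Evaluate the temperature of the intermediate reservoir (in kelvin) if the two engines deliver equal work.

T_m ≈ 485.8 K

T_C = 157 °F → (157 − 32) × 5/9 = 69.44 °C = 342.59 K.
For reversible stages Q_m = Q_H·(T_m/T_H). Setting W₁ = Q_H(1 − T_m/T_H) equal to W₂ = Q_m(1 − T_C/T_m) = Q_H·(T_m − T_C)/T_H gives T_H − T_m = T_m − T_C, so T_m = (T_H + T_C)/2 = (629.00 + 342.59)/2 = 485.8 K.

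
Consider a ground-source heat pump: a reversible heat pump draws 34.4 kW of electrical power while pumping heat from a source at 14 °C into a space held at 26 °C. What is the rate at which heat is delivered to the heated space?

T_H = 26 °C → 26 + 273.15 = 299.15 K.
T_C = 14 °C → 14 + 273.15 = 287.15 K.
The Carnot heat-pump COP is COP_HP = T_H/(T_H − T_C) = 299.15/12.00 = 24.9292.
Q_H = COP_HP · W = 24.9292 × 34.4 = 858 kW.

Q̇_H ≈ 858 kW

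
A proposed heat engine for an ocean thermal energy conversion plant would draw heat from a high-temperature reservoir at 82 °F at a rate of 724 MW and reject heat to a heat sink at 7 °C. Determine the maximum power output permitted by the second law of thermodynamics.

T_H = 82 °F → (82 − 32) × 5/9 = 27.78 °C = 300.93 K.
T_C = 7 °C → 7 + 273.15 = 280.15 K.
The upper bound on efficiency is η_max = 1 − T_C/T_H = 1 − 280.15/300.93 = 0.0690.
W_max = η_max · Q_H = 0.0690 × 724 = 49.99 MW.

Ẇ_max ≈ 49.99 MW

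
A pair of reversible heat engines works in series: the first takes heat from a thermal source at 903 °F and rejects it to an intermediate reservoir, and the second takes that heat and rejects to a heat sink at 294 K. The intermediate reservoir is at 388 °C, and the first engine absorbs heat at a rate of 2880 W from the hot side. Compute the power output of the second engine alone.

T_H = 903 °F → (903 − 32) × 5/9 = 483.89 °C = 757.04 K.
T_m = 388 °C → 388 + 273.15 = 661.15 K.
Heat entering the second stage: Q_m = Q_H·(T_m/T_H) = 2880 × 661.15/757.04 = 2515 W.
Second-stage efficiency η₂ = 1 − T_C/T_m = 1 − 294.00/661.15 = 0.5553, so W₂ = η₂·Q_m = 1397 W.

Ẇ₂ ≈ 1397 W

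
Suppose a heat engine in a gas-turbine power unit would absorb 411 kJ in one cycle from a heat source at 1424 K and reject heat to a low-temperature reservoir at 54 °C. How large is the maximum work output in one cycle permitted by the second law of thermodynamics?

W_max ≈ 317 kJ

T_C = 54 °C → 54 + 273.15 = 327.15 K.
By the Carnot theorem, η_max = 1 − T_C/T_H = 1 − 327.15/1424.00 = 0.7703.
W_max = η_max · Q_H = 0.7703 × 411 = 317 kJ.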